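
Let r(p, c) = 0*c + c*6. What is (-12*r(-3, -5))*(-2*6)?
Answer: -4320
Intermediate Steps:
r(p, c) = 6*c (r(p, c) = 0 + 6*c = 6*c)
(-12*r(-3, -5))*(-2*6) = (-72*(-5))*(-2*6) = -12*(-30)*(-12) = 360*(-12) = -4320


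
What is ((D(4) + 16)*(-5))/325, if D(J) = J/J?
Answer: -17/65 ≈ -0.26154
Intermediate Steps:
D(J) = 1
((D(4) + 16)*(-5))/325 = ((1 + 16)*(-5))/325 = (17*(-5))*(1/325) = -85*1/325 = -17/65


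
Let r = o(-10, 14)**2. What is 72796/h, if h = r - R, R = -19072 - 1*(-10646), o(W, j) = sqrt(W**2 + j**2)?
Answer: 36398/4361 ≈ 8.3463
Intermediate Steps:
R = -8426 (R = -19072 + 10646 = -8426)
r = 296 (r = (sqrt((-10)**2 + 14**2))**2 = (sqrt(100 + 196))**2 = (sqrt(296))**2 = (2*sqrt(74))**2 = 296)
h = 8722 (h = 296 - 1*(-8426) = 296 + 8426 = 8722)
72796/h = 72796/8722 = 72796*(1/8722) = 36398/4361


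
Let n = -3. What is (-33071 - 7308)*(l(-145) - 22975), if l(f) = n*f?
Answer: 910142660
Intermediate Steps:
l(f) = -3*f
(-33071 - 7308)*(l(-145) - 22975) = (-33071 - 7308)*(-3*(-145) - 22975) = -40379*(435 - 22975) = -40379*(-22540) = 910142660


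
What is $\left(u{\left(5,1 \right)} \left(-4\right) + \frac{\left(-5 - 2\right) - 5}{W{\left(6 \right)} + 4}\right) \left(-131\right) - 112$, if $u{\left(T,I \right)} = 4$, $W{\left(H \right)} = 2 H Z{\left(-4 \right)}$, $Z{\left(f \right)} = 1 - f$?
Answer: $\frac{32137}{16} \approx 2008.6$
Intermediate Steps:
$W{\left(H \right)} = 10 H$ ($W{\left(H \right)} = 2 H \left(1 - -4\right) = 2 H \left(1 + 4\right) = 2 H 5 = 10 H$)
$\left(u{\left(5,1 \right)} \left(-4\right) + \frac{\left(-5 - 2\right) - 5}{W{\left(6 \right)} + 4}\right) \left(-131\right) - 112 = \left(4 \left(-4\right) + \frac{\left(-5 - 2\right) - 5}{10 \cdot 6 + 4}\right) \left(-131\right) - 112 = \left(-16 + \frac{\left(-5 - 2\right) - 5}{60 + 4}\right) \left(-131\right) - 112 = \left(-16 + \frac{-7 - 5}{64}\right) \left(-131\right) - 112 = \left(-16 - \frac{3}{16}\right) \left(-131\right) - 112 = \left(- \frac{259}{16}\right) \left(-131\right) - 112 = \frac{33929}{16} - 112 = \frac{32137}{16}$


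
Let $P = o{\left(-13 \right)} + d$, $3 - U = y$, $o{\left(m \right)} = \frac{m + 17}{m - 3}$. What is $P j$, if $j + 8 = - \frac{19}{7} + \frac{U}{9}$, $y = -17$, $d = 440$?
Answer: $- \frac{941065}{252} \approx -3734.4$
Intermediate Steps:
$o{\left(m \right)} = \frac{17 + m}{-3 + m}$
$U = 20$ ($U = 3 - -17 = 3 + 17 = 20$)
$P = \frac{1759}{4}$ ($P = \frac{17 - 13}{-3 - 13} + 440 = \frac{1}{-16} \cdot 4 + 440 = \left(- \frac{1}{16}\right) 4 + 440 = - \frac{1}{4} + 440 = \frac{1759}{4} \approx 439.75$)
$j = - \frac{535}{63}$ ($j = -8 + \left(- \frac{19}{7} + \frac{20}{9}\right) = -8 - \frac{31}{63} = - \frac{535}{63} \approx -8.4921$)
$P j = \frac{1759}{4} \left(- \frac{535}{63}\right) = - \frac{941065}{252}$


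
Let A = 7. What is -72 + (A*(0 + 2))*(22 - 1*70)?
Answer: -744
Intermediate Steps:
-72 + (A*(0 + 2))*(22 - 1*70) = -72 + (7*(0 + 2))*(22 - 1*70) = -72 + (7*2)*(22 - 70) = -72 + 14*(-48) = -72 - 672 = -744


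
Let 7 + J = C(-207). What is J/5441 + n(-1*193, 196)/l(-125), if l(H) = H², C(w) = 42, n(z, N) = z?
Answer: -503238/85015625 ≈ -0.0059194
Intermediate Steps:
J = 35 (J = -7 + 42 = 35)
J/5441 + n(-1*193, 196)/l(-125) = 35/5441 + (-1*193)/((-125)²) = 35*(1/5441) - 193/15625 = 35/5441 - 193*1/15625 = 35/5441 - 193/15625 = -503238/85015625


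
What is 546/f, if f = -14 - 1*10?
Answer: -91/4 ≈ -22.750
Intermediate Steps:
f = -24 (f = -14 - 10 = -24)
546/f = 546/(-24) = 546*(-1/24) = -91/4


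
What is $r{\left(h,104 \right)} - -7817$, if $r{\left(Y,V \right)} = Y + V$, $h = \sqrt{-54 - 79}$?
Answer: $7921 + i \sqrt{133} \approx 7921.0 + 11.533 i$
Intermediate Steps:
$h = i \sqrt{133}$ ($h = \sqrt{-133} = i \sqrt{133} \approx 11.533 i$)
$r{\left(Y,V \right)} = V + Y$
$r{\left(h,104 \right)} - -7817 = \left(104 + i \sqrt{133}\right) - -7817 = \left(104 + i \sqrt{133}\right) + 7817 = 7921 + i \sqrt{133}$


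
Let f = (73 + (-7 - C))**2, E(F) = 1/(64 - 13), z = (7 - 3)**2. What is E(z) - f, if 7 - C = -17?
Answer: -89963/51 ≈ -1764.0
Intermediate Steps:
C = 24 (C = 7 - 1*(-17) = 7 + 17 = 24)
z = 16 (z = 4**2 = 16)
E(F) = 1/51
f = 1764 (f = (73 + (-7 - 1*24))**2 = (73 + (-7 - 24))**2 = (73 - 31)**2 = 42**2 = 1764)
E(z) - f = 1/51 - 1*1764 = 1/51 - 1764 = -89963/51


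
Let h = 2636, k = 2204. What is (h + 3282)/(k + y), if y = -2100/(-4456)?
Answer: 6592652/2455781 ≈ 2.6845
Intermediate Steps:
y = 525/1114 (y = -2100*(-1/4456) = 525/1114 ≈ 0.47127)
(h + 3282)/(k + y) = (2636 + 3282)/(2204 + 525/1114) = 5918/(2455781/1114) = 5918*(1114/2455781) = 6592652/2455781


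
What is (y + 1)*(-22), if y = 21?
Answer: -484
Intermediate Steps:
(y + 1)*(-22) = (21 + 1)*(-22) = 22*(-22) = -484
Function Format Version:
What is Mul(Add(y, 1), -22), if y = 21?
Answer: -484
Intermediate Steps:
Mul(Add(y, 1), -22) = Mul(Add(21, 1), -22) = Mul(22, -22) = -484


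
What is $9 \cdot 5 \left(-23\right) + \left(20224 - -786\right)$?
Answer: $19975$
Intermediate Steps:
$9 \cdot 5 \left(-23\right) + \left(20224 - -786\right) = 45 \left(-23\right) + \left(20224 + 786\right) = -1035 + 21010 = 19975$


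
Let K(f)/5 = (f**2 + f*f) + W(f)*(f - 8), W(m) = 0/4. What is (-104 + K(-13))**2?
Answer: 2515396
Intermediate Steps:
W(m) = 0 (W(m) = 0*(1/4) = 0)
K(f) = 10*f**2 (K(f) = 5*((f**2 + f*f) + 0*(f - 8)) = 5*((f**2 + f**2) + 0*(-8 + f)) = 5*(2*f**2 + 0) = 5*(2*f**2) = 10*f**2)
(-104 + K(-13))**2 = (-104 + 10*(-13)**2)**2 = (-104 + 10*169)**2 = (-104 + 1690)**2 = 1586**2 = 2515396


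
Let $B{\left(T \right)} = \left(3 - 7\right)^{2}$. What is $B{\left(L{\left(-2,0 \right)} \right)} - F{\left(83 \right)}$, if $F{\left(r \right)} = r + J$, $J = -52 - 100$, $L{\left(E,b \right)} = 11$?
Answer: $85$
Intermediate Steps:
$J = -152$
$B{\left(T \right)} = 16$ ($B{\left(T \right)} = \left(-4\right)^{2} = 16$)
$F{\left(r \right)} = -152 + r$ ($F{\left(r \right)} = r - 152 = -152 + r$)
$B{\left(L{\left(-2,0 \right)} \right)} - F{\left(83 \right)} = 16 - \left(-152 + 83\right) = 16 - -69 = 16 + 69 = 85$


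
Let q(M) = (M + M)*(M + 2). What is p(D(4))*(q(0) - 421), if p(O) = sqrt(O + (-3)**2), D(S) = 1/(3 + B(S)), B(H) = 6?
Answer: -421*sqrt(82)/3 ≈ -1270.8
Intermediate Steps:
D(S) = 1/9 (D(S) = 1/(3 + 6) = 1/9)
p(O) = sqrt(9 + O) (p(O) = sqrt(O + 9) = sqrt(9 + O))
q(M) = 2*M*(2 + M) (q(M) = (2*M)*(2 + M) = 2*M*(2 + M))
p(D(4))*(q(0) - 421) = sqrt(9 + 1/9)*(2*0*(2 + 0) - 421) = sqrt(82/9)*(2*0*2 - 421) = (sqrt(82)/3)*(0 - 421) = (sqrt(82)/3)*(-421) = -421*sqrt(82)/3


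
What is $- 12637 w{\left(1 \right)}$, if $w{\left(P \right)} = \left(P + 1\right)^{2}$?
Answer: $-50548$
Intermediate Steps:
$w{\left(P \right)} = \left(1 + P\right)^{2}$
$- 12637 w{\left(1 \right)} = - 12637 \left(1 + 1\right)^{2} = - 12637 \cdot 2^{2} = \left(-12637\right) 4 = -50548$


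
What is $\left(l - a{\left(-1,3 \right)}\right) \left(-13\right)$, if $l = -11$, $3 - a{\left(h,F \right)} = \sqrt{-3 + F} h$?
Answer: $182$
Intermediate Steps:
$a{\left(h,F \right)} = 3 - h \sqrt{-3 + F}$ ($a{\left(h,F \right)} = 3 - \sqrt{-3 + F} h = 3 - h \sqrt{-3 + F}$)
$\left(l - a{\left(-1,3 \right)}\right) \left(-13\right) = \left(-11 - \left(3 - - \sqrt{-3 + 3}\right)\right) \left(-13\right) = \left(-11 - \left(3 - - \sqrt{0}\right)\right) \left(-13\right) = \left(-11 - \left(3 - \left(-1\right) 0\right)\right) \left(-13\right) = \left(-11 - \left(3 + 0\right)\right) \left(-13\right) = \left(-11 - 3\right) \left(-13\right) = \left(-14\right) \left(-13\right) = 182$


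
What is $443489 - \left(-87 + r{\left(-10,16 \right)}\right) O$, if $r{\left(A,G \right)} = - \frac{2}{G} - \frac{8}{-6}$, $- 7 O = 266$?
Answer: $\frac{5282747}{12} \approx 4.4023 \cdot 10^{5}$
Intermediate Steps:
$O = -38$ ($O = \left(- \frac{1}{7}\right) 266 = -38$)
$r{\left(A,G \right)} = \frac{4}{3} - \frac{2}{G}$ ($r{\left(A,G \right)} = - \frac{2}{G} - - \frac{4}{3} = - \frac{2}{G} + \frac{4}{3} = \frac{4}{3} - \frac{2}{G}$)
$443489 - \left(-87 + r{\left(-10,16 \right)}\right) O = 443489 - \left(-87 + \left(\frac{4}{3} - \frac{2}{16}\right)\right) \left(-38\right) = 443489 - \left(-87 + \left(\frac{4}{3} - \frac{1}{8}\right)\right) \left(-38\right) = 443489 - \left(-87 + \frac{29}{24}\right) \left(-38\right) = 443489 - \left(- \frac{2059}{24}\right) \left(-38\right) = 443489 - \frac{39121}{12} = \frac{5282747}{12}$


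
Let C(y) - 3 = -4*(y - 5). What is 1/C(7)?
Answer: -1/5 ≈ -0.20000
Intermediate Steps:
C(y) = 23 - 4*y (C(y) = 3 - 4*(y - 5) = 3 - 4*(-5 + y) = 3 + (20 - 4*y) = 23 - 4*y)
1/C(7) = 1/(23 - 4*7) = 1/(23 - 28) = 1/(-5) = -1/5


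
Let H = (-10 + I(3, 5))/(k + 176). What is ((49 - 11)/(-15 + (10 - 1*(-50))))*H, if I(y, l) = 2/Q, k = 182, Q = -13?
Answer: -836/34905 ≈ -0.023951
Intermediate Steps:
I(y, l) = -2/13 (I(y, l) = 2/(-13) = 2*(-1/13) = -2/13)
H = -66/2327 (H = (-10 - 2/13)/(182 + 176) = -132/13/358 = -132/13*1/358 = -66/2327 ≈ -0.028363)
((49 - 11)/(-15 + (10 - 1*(-50))))*H = ((49 - 11)/(-15 + (10 - 1*(-50))))*(-66/2327) = (38/(-15 + (10 + 50)))*(-66/2327) = (38/(-15 + 60))*(-66/2327) = (38/45)*(-66/2327) = -836/34905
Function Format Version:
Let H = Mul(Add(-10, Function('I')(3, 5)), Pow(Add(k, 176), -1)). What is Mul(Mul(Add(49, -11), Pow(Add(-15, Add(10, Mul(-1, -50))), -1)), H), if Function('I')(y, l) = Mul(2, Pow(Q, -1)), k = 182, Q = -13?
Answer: Rational(-836, 34905) ≈ -0.023951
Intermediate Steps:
Function('I')(y, l) = Rational(-2, 13) (Function('I')(y, l) = Mul(2, Pow(-13, -1)) = Mul(2, Rational(-1, 13)) = Rational(-2, 13))
H = Rational(-66, 2327) (H = Mul(Add(-10, Rational(-2, 13)), Pow(Add(182, 176), -1)) = Mul(Rational(-132, 13), Pow(358, -1)) = Mul(Rational(-132, 13), Rational(1, 358)) = Rational(-66, 2327) ≈ -0.028363)
Mul(Mul(Add(49, -11), Pow(Add(-15, Add(10, Mul(-1, -50))), -1)), H) = Mul(Mul(Add(49, -11), Pow(Add(-15, Add(10, Mul(-1, -50))), -1)), Rational(-66, 2327)) = Mul(Mul(38, Pow(Add(-15, Add(10, 50)), -1)), Rational(-66, 2327)) = Mul(Mul(38, Pow(Add(-15, 60), -1)), Rational(-66, 2327)) = Mul(Mul(38, Pow(45, -1)), Rational(-66, 2327)) = Mul(Mul(38, Rational(1, 45)), Rational(-66, 2327)) = Mul(Rational(38, 45), Rational(-66, 2327)) = Rational(-836, 34905)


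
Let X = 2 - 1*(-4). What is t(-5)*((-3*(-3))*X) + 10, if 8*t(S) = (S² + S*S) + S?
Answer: 1255/4 ≈ 313.75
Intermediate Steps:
X = 6 (X = 2 + 4 = 6)
t(S) = S²/4 + S/8 (t(S) = ((S² + S*S) + S)/8 = ((S² + S²) + S)/8 = (2*S² + S)/8 = (S + 2*S²)/8 = S²/4 + S/8)
t(-5)*((-3*(-3))*X) + 10 = ((⅛)*(-5)*(1 + 2*(-5)))*(-3*(-3)*6) + 10 = ((⅛)*(-5)*(1 - 10))*(9*6) + 10 = ((⅛)*(-5)*(-9))*54 + 10 = (45/8)*54 + 10 = 1215/4 + 10 = 1255/4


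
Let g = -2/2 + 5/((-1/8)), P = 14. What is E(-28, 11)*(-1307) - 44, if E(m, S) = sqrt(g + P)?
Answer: -44 - 3921*I*sqrt(3) ≈ -44.0 - 6791.4*I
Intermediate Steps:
g = -41 (g = -2*1/2 + 5/((-1*1/8)) = -1 + 5/(-1/8) = -1 + 5*(-8) = -1 - 40 = -41)
E(m, S) = 3*I*sqrt(3) (E(m, S) = sqrt(-41 + 14) = sqrt(-27) = 3*I*sqrt(3))
E(-28, 11)*(-1307) - 44 = (3*I*sqrt(3))*(-1307) - 44 = -3921*I*sqrt(3) - 44 = -44 - 3921*I*sqrt(3)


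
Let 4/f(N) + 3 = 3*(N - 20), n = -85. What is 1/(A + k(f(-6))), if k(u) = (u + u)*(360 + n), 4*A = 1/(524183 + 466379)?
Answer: -320942088/8716945519 ≈ -0.036818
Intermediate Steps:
A = 1/3962248 (A = 1/(4*(524183 + 466379)) = (¼)/990562 = (¼)*(1/990562) = 1/3962248 ≈ 2.5238e-7)
f(N) = 4/(-63 + 3*N) (f(N) = 4/(-3 + 3*(N - 20)) = 4/(-3 + 3*(-20 + N)) = 4/(-3 + (-60 + 3*N)) = 4/(-63 + 3*N))
k(u) = 550*u (k(u) = (u + u)*(360 - 85) = (2*u)*275 = 550*u)
1/(A + k(f(-6))) = 1/(1/3962248 + 550*(4/(3*(-21 - 6)))) = 1/(1/3962248 + 550*((4/3)/(-27))) = 1/(1/3962248 + 550*((4/3)*(-1/27))) = 1/(1/3962248 + 550*(-4/81)) = 1/(1/3962248 - 2200/81) = 1/(-8716945519/320942088) = -320942088/8716945519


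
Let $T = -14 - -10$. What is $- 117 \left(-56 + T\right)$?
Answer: $7020$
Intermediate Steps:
$T = -4$ ($T = -14 + 10 = -4$)
$- 117 \left(-56 + T\right) = - 117 \left(-56 - 4\right) = \left(-117\right) \left(-60\right) = 7020$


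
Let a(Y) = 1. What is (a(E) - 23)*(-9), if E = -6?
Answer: 198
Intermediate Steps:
(a(E) - 23)*(-9) = (1 - 23)*(-9) = -22*(-9) = 198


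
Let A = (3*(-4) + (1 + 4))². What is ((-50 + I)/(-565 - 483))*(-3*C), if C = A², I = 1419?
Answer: 9860907/1048 ≈ 9409.3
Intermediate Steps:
A = 49 (A = (-12 + 5)² = (-7)² = 49)
C = 2401 (C = 49² = 2401)
((-50 + I)/(-565 - 483))*(-3*C) = ((-50 + 1419)/(-565 - 483))*(-3*2401) = (1369/(-1048))*(-7203) = (1369*(-1/1048))*(-7203) = -1369/1048*(-7203) = 9860907/1048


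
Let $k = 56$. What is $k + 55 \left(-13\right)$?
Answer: $-659$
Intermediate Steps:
$k + 55 \left(-13\right) = 56 + 55 \left(-13\right) = 56 - 715 = -659$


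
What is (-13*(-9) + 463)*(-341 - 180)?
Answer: -302180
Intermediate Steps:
(-13*(-9) + 463)*(-341 - 180) = (117 + 463)*(-521) = 580*(-521) = -302180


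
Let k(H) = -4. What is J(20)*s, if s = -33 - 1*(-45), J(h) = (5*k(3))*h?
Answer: -4800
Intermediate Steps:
J(h) = -20*h (J(h) = (5*(-4))*h = -20*h)
s = 12 (s = -33 + 45 = 12)
J(20)*s = -20*20*12 = -400*12 = -4800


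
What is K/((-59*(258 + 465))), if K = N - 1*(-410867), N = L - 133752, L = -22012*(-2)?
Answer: -321139/42657 ≈ -7.5284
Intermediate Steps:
L = 44024
N = -89728 (N = 44024 - 133752 = -89728)
K = 321139 (K = -89728 - 1*(-410867) = -89728 + 410867 = 321139)
K/((-59*(258 + 465))) = 321139/((-59*(258 + 465))) = 321139/((-59*723)) = 321139/(-42657) = 321139*(-1/42657) = -321139/42657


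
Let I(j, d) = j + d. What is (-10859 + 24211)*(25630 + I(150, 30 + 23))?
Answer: 344922216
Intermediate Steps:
I(j, d) = d + j
(-10859 + 24211)*(25630 + I(150, 30 + 23)) = (-10859 + 24211)*(25630 + ((30 + 23) + 150)) = 13352*(25630 + (53 + 150)) = 13352*(25630 + 203) = 13352*25833 = 344922216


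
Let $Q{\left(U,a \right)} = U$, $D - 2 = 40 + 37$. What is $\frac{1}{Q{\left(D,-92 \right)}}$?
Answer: $\frac{1}{79} \approx 0.012658$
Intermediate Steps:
$D = 79$ ($D = 2 + \left(40 + 37\right) = 2 + 77 = 79$)
$\frac{1}{Q{\left(D,-92 \right)}} = \frac{1}{79}$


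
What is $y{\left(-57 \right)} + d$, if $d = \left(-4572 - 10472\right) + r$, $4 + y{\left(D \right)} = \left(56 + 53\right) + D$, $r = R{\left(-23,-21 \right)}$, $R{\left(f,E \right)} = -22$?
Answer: $-15018$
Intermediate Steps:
$r = -22$
$y{\left(D \right)} = 105 + D$ ($y{\left(D \right)} = -4 + \left(\left(56 + 53\right) + D\right) = -4 + \left(109 + D\right) = 105 + D$)
$d = -15066$ ($d = \left(-4572 - 10472\right) - 22 = -15044 - 22 = -15066$)
$y{\left(-57 \right)} + d = \left(105 - 57\right) - 15066 = 48 - 15066 = -15018$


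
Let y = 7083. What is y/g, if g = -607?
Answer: -7083/607 ≈ -11.669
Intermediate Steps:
y/g = 7083/(-607) = 7083*(-1/607) = -7083/607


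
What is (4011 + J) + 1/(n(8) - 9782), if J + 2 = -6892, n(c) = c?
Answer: -28178443/9774 ≈ -2883.0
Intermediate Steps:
J = -6894 (J = -2 - 6892 = -6894)
(4011 + J) + 1/(n(8) - 9782) = (4011 - 6894) + 1/(8 - 9782) = -2883 + 1/(-9774) = -2883 - 1/9774 = -28178443/9774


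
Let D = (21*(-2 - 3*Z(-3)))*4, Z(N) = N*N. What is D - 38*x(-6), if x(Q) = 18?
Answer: -3120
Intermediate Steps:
Z(N) = N²
D = -2436 (D = (21*(-2 - 3*(-3)²))*4 = (21*(-2 - 3*9))*4 = (21*(-2 - 27))*4 = (21*(-29))*4 = -609*4 = -2436)
D - 38*x(-6) = -2436 - 38*18 = -2436 - 1*684 = -2436 - 684 = -3120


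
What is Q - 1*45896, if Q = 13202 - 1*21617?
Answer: -54311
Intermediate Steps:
Q = -8415 (Q = 13202 - 21617 = -8415)
Q - 1*45896 = -8415 - 1*45896 = -8415 - 45896 = -54311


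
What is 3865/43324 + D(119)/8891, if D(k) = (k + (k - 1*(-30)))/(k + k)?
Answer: 4095087501/45838048396 ≈ 0.089338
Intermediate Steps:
D(k) = (30 + 2*k)/(2*k) (D(k) = (k + (k + 30))/((2*k)) = (k + (30 + k))*(1/(2*k)) = (30 + 2*k)*(1/(2*k)) = (30 + 2*k)/(2*k))
3865/43324 + D(119)/8891 = 3865/43324 + ((15 + 119)/119)/8891 = 3865*(1/43324) + ((1/119)*134)*(1/8891) = 3865/43324 + (134/119)*(1/8891) = 3865/43324 + 134/1058029 = 4095087501/45838048396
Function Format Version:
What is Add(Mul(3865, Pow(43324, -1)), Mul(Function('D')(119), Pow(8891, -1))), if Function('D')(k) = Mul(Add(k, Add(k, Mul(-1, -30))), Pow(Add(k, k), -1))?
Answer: Rational(4095087501, 45838048396) ≈ 0.089338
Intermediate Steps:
Function('D')(k) = Mul(Rational(1, 2), Pow(k, -1), Add(30, Mul(2, k))) (Function('D')(k) = Mul(Add(k, Add(k, 30)), Pow(Mul(2, k), -1)) = Mul(Add(k, Add(30, k)), Mul(Rational(1, 2), Pow(k, -1))) = Mul(Add(30, Mul(2, k)), Mul(Rational(1, 2), Pow(k, -1))) = Mul(Rational(1, 2), Pow(k, -1), Add(30, Mul(2, k))))
Add(Mul(3865, Pow(43324, -1)), Mul(Function('D')(119), Pow(8891, -1))) = Add(Mul(3865, Pow(43324, -1)), Mul(Mul(Pow(119, -1), Add(15, 119)), Pow(8891, -1))) = Add(Mul(3865, Rational(1, 43324)), Mul(Mul(Rational(1, 119), 134), Rational(1, 8891))) = Add(Rational(3865, 43324), Mul(Rational(134, 119), Rational(1, 8891))) = Add(Rational(3865, 43324), Rational(134, 1058029)) = Rational(4095087501, 45838048396)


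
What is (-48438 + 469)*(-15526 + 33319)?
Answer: -853512417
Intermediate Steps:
(-48438 + 469)*(-15526 + 33319) = -47969*17793 = -853512417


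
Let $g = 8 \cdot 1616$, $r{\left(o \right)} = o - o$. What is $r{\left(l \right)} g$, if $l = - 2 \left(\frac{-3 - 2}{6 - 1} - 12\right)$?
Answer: $0$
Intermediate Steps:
$l = 26$ ($l = - 2 \left(- \frac{5}{5} - 12\right) = - 2 \left(\left(-5\right) \frac{1}{5} - 12\right) = - 2 \left(-1 - 12\right) = \left(-2\right) \left(-13\right) = 26$)
$r{\left(o \right)} = 0$
$g = 12928$
$r{\left(l \right)} g = 0 \cdot 12928 = 0$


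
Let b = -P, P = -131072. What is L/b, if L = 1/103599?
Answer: 1/13578928128 ≈ 7.3644e-11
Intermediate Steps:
L = 1/103599 ≈ 9.6526e-6
b = 131072 (b = -1*(-131072) = 131072)
L/b = (1/103599)/131072 = (1/103599)*(1/131072) = 1/13578928128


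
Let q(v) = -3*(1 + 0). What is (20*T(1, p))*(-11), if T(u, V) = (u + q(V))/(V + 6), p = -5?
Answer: 440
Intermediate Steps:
q(v) = -3 (q(v) = -3*1 = -3)
T(u, V) = (-3 + u)/(6 + V) (T(u, V) = (u - 3)/(V + 6) = (-3 + u)/(6 + V))
(20*T(1, p))*(-11) = (20*((-3 + 1)/(6 - 5)))*(-11) = (20*(-2/1))*(-11) = (20*(1*(-2)))*(-11) = (20*(-2))*(-11) = -40*(-11) = 440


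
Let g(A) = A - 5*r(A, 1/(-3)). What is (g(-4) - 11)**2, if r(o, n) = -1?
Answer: 100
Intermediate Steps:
g(A) = 5 + A (g(A) = A - 5*(-1) = A + 5 = 5 + A)
(g(-4) - 11)**2 = ((5 - 4) - 11)**2 = (1 - 11)**2 = (-10)**2 = 100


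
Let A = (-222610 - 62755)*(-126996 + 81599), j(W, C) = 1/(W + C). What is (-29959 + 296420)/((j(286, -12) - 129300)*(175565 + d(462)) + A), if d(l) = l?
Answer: -73010314/2686727701403 ≈ -2.7174e-5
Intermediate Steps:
j(W, C) = 1/(C + W)
A = 12954714905 (A = -285365*(-45397) = 12954714905)
(-29959 + 296420)/((j(286, -12) - 129300)*(175565 + d(462)) + A) = (-29959 + 296420)/((1/(-12 + 286) - 129300)*(175565 + 462) + 12954714905) = 266461/((1/274 - 129300)*176027 + 12954714905) = 266461/(-35428199/274*176027 + 12954714905) = 266461/(-6236319585373/274 + 12954714905) = 266461/(-2686727701403/274) = 266461*(-274/2686727701403) = -73010314/2686727701403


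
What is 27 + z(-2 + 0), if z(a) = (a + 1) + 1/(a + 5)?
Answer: 79/3 ≈ 26.333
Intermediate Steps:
z(a) = 1 + a + 1/(5 + a) (z(a) = (1 + a) + 1/(5 + a) = 1 + a + 1/(5 + a))
27 + z(-2 + 0) = 27 + (6 + (-2 + 0)**2 + 6*(-2 + 0))/(5 + (-2 + 0)) = 27 + (6 + (-2)**2 + 6*(-2))/(5 - 2) = 27 + (6 + 4 - 12)/3 = 27 + (1/3)*(-2) = 27 - 2/3 = 79/3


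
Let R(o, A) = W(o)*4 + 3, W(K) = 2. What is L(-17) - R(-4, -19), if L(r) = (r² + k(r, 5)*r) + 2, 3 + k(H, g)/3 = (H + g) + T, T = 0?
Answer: 1045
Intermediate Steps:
R(o, A) = 11 (R(o, A) = 2*4 + 3 = 8 + 3 = 11)
k(H, g) = -9 + 3*H + 3*g (k(H, g) = -9 + 3*((H + g) + 0) = -9 + 3*(H + g) = -9 + (3*H + 3*g) = -9 + 3*H + 3*g)
L(r) = 2 + r² + r*(6 + 3*r) (L(r) = (r² + (-9 + 3*r + 3*5)*r) + 2 = (r² + (-9 + 3*r + 15)*r) + 2 = (r² + (6 + 3*r)*r) + 2 = (r² + r*(6 + 3*r)) + 2 = 2 + r² + r*(6 + 3*r))
L(-17) - R(-4, -19) = (2 + 4*(-17)² + 6*(-17)) - 1*11 = (2 + 4*289 - 102) - 11 = (2 + 1156 - 102) - 11 = 1056 - 11 = 1045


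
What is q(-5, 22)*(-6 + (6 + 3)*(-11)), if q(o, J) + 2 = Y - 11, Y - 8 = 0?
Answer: 525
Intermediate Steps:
Y = 8 (Y = 8 + 0 = 8)
q(o, J) = -5 (q(o, J) = -2 + (8 - 11) = -2 - 3 = -5)
q(-5, 22)*(-6 + (6 + 3)*(-11)) = -5*(-6 + (6 + 3)*(-11)) = -5*(-6 + 9*(-11)) = -5*(-6 - 99) = -5*(-105) = 525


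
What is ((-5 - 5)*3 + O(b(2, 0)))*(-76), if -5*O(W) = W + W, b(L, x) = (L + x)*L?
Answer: 12008/5 ≈ 2401.6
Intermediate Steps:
b(L, x) = L*(L + x)
O(W) = -2*W/5 (O(W) = -(W + W)/5 = -2*W/5)
((-5 - 5)*3 + O(b(2, 0)))*(-76) = ((-5 - 5)*3 - 4*(2 + 0)/5)*(-76) = (-10*3 - 4*2/5)*(-76) = (-30 - ⅖*4)*(-76) = (-30 - 8/5)*(-76) = -158/5*(-76) = 12008/5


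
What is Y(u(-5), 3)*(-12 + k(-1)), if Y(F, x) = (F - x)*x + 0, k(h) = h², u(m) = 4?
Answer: -33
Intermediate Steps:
Y(F, x) = x*(F - x) (Y(F, x) = x*(F - x) + 0 = x*(F - x))
Y(u(-5), 3)*(-12 + k(-1)) = (3*(4 - 1*3))*(-12 + (-1)²) = (3*(4 - 3))*(-12 + 1) = (3*1)*(-11) = 3*(-11) = -33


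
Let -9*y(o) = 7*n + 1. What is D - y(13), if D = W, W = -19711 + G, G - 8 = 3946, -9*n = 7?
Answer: -1276357/81 ≈ -15758.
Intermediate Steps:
n = -7/9 (n = -1/9*7 = -7/9 ≈ -0.77778)
G = 3954 (G = 8 + 3946 = 3954)
W = -15757 (W = -19711 + 3954 = -15757)
D = -15757
y(o) = 40/81 (y(o) = -(7*(-7/9) + 1)/9 = -(-49/9 + 1)/9 = -1/9*(-40/9) = 40/81)
D - y(13) = -15757 - 1*40/81 = -15757 - 40/81 = -1276357/81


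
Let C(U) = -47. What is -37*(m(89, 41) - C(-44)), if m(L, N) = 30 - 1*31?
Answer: -1702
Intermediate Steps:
m(L, N) = -1 (m(L, N) = 30 - 31 = -1)
-37*(m(89, 41) - C(-44)) = -37*(-1 - 1*(-47)) = -37*(-1 + 47) = -37*46 = -1702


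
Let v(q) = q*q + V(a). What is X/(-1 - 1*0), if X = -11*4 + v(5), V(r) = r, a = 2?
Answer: 17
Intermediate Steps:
v(q) = 2 + q² (v(q) = q*q + 2 = q² + 2 = 2 + q²)
X = -17 (X = -11*4 + (2 + 5²) = -44 + (2 + 25) = -44 + 27 = -17)
X/(-1 - 1*0) = -17/(-1 - 1*0) = -17/(-1 + 0) = -17/(-1) = -17*(-1) = 17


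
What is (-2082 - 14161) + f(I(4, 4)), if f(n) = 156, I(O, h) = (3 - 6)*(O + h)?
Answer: -16087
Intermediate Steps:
I(O, h) = -3*O - 3*h (I(O, h) = -3*(O + h) = -3*O - 3*h)
(-2082 - 14161) + f(I(4, 4)) = (-2082 - 14161) + 156 = -16243 + 156 = -16087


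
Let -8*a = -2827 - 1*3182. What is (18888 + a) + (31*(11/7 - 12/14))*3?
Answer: 1103511/56 ≈ 19706.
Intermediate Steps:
a = 6009/8 (a = -(-2827 - 1*3182)/8 = -(-2827 - 3182)/8 = -⅛*(-6009) = 6009/8 ≈ 751.13)
(18888 + a) + (31*(11/7 - 12/14))*3 = (18888 + 6009/8) + (31*(11/7 - 12/14))*3 = 157113/8 + (31*(11*(⅐) - 12*1/14))*3 = 157113/8 + (31*(11/7 - 6/7))*3 = 157113/8 + (31*(5/7))*3 = 157113/8 + (155/7)*3 = 157113/8 + 465/7 = 1103511/56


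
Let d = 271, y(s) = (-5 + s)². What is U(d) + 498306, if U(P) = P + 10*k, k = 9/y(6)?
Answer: 498667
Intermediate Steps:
k = 9 (k = 9/((-5 + 6)²) = 9/(1²) = 9/1 = 9*1 = 9)
U(P) = 90 + P (U(P) = P + 10*9 = P + 90 = 90 + P)
U(d) + 498306 = (90 + 271) + 498306 = 361 + 498306 = 498667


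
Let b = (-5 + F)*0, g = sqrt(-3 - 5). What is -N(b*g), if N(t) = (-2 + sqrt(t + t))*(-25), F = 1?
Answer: -50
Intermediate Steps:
g = 2*I*sqrt(2) (g = sqrt(-8) = 2*I*sqrt(2) ≈ 2.8284*I)
b = 0 (b = (-5 + 1)*0 = -4*0 = 0)
N(t) = 50 - 25*sqrt(2)*sqrt(t) (N(t) = (-2 + sqrt(2*t))*(-25) = (-2 + sqrt(2)*sqrt(t))*(-25) = 50 - 25*sqrt(2)*sqrt(t))
-N(b*g) = -(50 - 25*sqrt(2)*sqrt(0*(2*I*sqrt(2)))) = -(50 - 25*sqrt(2)*sqrt(0)) = -(50 - 25*sqrt(2)*0) = -(50 + 0) = -1*50 = -50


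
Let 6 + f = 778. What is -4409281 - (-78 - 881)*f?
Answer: -3668933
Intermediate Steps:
f = 772 (f = -6 + 778 = 772)
-4409281 - (-78 - 881)*f = -4409281 - (-78 - 881)*772 = -4409281 - (-959)*772 = -4409281 - 1*(-740348) = -4409281 + 740348 = -3668933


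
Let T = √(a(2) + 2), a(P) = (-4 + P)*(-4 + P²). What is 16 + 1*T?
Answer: 16 + √2 ≈ 17.414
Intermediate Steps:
T = √2 (T = √((16 + 2³ - 4*2 - 4*2²) + 2) = √((16 + 8 - 8 - 4*4) + 2) = √((16 + 8 - 8 - 16) + 2) = √(0 + 2) = √2 ≈ 1.4142)
16 + 1*T = 16 + 1*√2 = 16 + √2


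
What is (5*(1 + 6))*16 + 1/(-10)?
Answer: 5599/10 ≈ 559.90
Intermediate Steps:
(5*(1 + 6))*16 + 1/(-10) = (5*7)*16 - ⅒ = 35*16 - ⅒ = 560 - ⅒ = 5599/10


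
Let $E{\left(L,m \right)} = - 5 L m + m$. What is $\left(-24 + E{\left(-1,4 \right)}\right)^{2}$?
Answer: $0$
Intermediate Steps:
$E{\left(L,m \right)} = m - 5 L m$ ($E{\left(L,m \right)} = - 5 L m + m = m - 5 L m$)
$\left(-24 + E{\left(-1,4 \right)}\right)^{2} = \left(-24 + 4 \left(1 - -5\right)\right)^{2} = \left(-24 + 4 \left(1 + 5\right)\right)^{2} = \left(-24 + 4 \cdot 6\right)^{2} = \left(-24 + 24\right)^{2} = 0^{2} = 0$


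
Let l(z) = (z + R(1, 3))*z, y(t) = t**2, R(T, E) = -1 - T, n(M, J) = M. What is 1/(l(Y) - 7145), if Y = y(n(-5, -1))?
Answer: -1/6570 ≈ -0.00015221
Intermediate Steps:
Y = 25 (Y = (-5)**2 = 25)
l(z) = z*(-2 + z) (l(z) = (z + (-1 - 1*1))*z = (z + (-1 - 1))*z = (z - 2)*z = (-2 + z)*z = z*(-2 + z))
1/(l(Y) - 7145) = 1/(25*(-2 + 25) - 7145) = 1/(25*23 - 7145) = 1/(575 - 7145) = 1/(-6570) = -1/6570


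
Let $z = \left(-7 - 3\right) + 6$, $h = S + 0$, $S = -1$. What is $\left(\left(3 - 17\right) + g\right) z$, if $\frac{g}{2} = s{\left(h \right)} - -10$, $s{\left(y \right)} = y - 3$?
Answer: $8$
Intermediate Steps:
$h = -1$ ($h = -1 + 0 = -1$)
$z = -4$ ($z = -10 + 6 = -4$)
$s{\left(y \right)} = -3 + y$ ($s{\left(y \right)} = y - 3 = -3 + y$)
$g = 12$ ($g = 2 \left(\left(-3 - 1\right) - -10\right) = 2 \left(-4 + 10\right) = 2 \cdot 6 = 12$)
$\left(\left(3 - 17\right) + g\right) z = \left(\left(3 - 17\right) + 12\right) \left(-4\right) = \left(-14 + 12\right) \left(-4\right) = \left(-2\right) \left(-4\right) = 8$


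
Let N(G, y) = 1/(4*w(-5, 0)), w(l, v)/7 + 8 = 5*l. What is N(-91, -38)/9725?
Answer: -1/8985900 ≈ -1.1129e-7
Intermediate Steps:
w(l, v) = -56 + 35*l (w(l, v) = -56 + 7*(5*l) = -56 + 35*l)
N(G, y) = -1/924 (N(G, y) = 1/(4*(-56 + 35*(-5))) = 1/(4*(-56 - 175)) = 1/(4*(-231)) = 1/(-924) = -1/924)
N(-91, -38)/9725 = -1/924/9725 = -1/924*1/9725 = -1/8985900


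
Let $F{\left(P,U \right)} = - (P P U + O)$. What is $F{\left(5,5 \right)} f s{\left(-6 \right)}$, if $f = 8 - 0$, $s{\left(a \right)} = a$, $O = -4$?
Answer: $5808$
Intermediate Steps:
$f = 8$ ($f = 8 + 0 = 8$)
$F{\left(P,U \right)} = 4 - U P^{2}$ ($F{\left(P,U \right)} = - (P P U - 4) = - (P^{2} U - 4) = - (U P^{2} - 4) = - (-4 + U P^{2}) = 4 - U P^{2}$)
$F{\left(5,5 \right)} f s{\left(-6 \right)} = \left(4 - 5 \cdot 5^{2}\right) 8 \left(-6\right) = \left(4 - 5 \cdot 25\right) 8 \left(-6\right) = \left(4 - 125\right) 8 \left(-6\right) = \left(-121\right) 8 \left(-6\right) = \left(-968\right) \left(-6\right) = 5808$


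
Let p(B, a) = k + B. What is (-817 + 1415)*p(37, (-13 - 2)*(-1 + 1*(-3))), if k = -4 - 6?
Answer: 16146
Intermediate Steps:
k = -10
p(B, a) = -10 + B
(-817 + 1415)*p(37, (-13 - 2)*(-1 + 1*(-3))) = (-817 + 1415)*(-10 + 37) = 598*27 = 16146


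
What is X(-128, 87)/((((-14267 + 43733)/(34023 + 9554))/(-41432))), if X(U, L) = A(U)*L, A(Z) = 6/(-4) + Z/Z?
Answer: 13089746414/4911 ≈ 2.6654e+6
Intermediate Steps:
A(Z) = -1/2 (A(Z) = 6*(-1/4) + 1 = -3/2 + 1 = -1/2)
X(U, L) = -L/2
X(-128, 87)/((((-14267 + 43733)/(34023 + 9554))/(-41432))) = (-1/2*87)/((((-14267 + 43733)/(34023 + 9554))/(-41432))) = -87/(2*((29466/43577)*(-1/41432))) = -87/(2*(-14733/902741132)) = -87/2*(-902741132/14733) = 13089746414/4911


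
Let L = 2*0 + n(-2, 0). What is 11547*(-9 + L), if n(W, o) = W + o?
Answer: -127017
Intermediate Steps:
L = -2 (L = 2*0 + (-2 + 0) = 0 - 2 = -2)
11547*(-9 + L) = 11547*(-9 - 2) = 11547*(-11) = -127017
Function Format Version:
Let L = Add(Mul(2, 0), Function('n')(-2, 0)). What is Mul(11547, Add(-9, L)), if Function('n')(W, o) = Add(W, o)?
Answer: -127017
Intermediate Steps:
L = -2 (L = Add(Mul(2, 0), Add(-2, 0)) = Add(0, -2) = -2)
Mul(11547, Add(-9, L)) = Mul(11547, Add(-9, -2)) = Mul(11547, -11) = -127017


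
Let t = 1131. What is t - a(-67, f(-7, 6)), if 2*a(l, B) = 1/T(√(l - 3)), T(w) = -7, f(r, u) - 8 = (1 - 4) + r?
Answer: 15835/14 ≈ 1131.1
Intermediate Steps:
f(r, u) = 5 + r (f(r, u) = 8 + ((1 - 4) + r) = 8 + (-3 + r) = 5 + r)
a(l, B) = -1/14 (a(l, B) = (½)/(-7) = (½)*(-⅐) = -1/14)
t - a(-67, f(-7, 6)) = 1131 - 1*(-1/14) = 1131 + 1/14 = 15835/14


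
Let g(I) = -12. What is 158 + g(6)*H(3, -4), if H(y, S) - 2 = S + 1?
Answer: 170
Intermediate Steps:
H(y, S) = 3 + S (H(y, S) = 2 + (S + 1) = 2 + (1 + S) = 3 + S)
158 + g(6)*H(3, -4) = 158 - 12*(3 - 4) = 158 - 12*(-1) = 158 + 12 = 170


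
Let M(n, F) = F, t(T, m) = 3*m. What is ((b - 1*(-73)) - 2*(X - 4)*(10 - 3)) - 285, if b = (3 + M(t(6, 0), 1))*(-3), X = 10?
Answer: -308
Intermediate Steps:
b = -12 (b = (3 + 1)*(-3) = 4*(-3) = -12)
((b - 1*(-73)) - 2*(X - 4)*(10 - 3)) - 285 = ((-12 - 1*(-73)) - 2*(10 - 4)*(10 - 3)) - 285 = ((-12 + 73) - 12*7) - 285 = (61 - 2*42) - 285 = (61 - 84) - 285 = -23 - 285 = -308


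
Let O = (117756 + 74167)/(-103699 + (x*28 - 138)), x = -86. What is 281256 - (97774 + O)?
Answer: 19494237013/106245 ≈ 1.8348e+5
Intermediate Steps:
O = -191923/106245 (O = (117756 + 74167)/(-103699 + (-86*28 - 138)) = 191923/(-103699 + (-2408 - 138)) = 191923/(-103699 - 2546) = 191923/(-106245) = 191923*(-1/106245) = -191923/106245 ≈ -1.8064)
281256 - (97774 + O) = 281256 - (97774 - 191923/106245) = 281256 - 1*10387806707/106245 = 281256 - 10387806707/106245 = 19494237013/106245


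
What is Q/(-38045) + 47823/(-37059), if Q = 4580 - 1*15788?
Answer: -468022921/469969885 ≈ -0.99586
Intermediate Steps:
Q = -11208 (Q = 4580 - 15788 = -11208)
Q/(-38045) + 47823/(-37059) = -11208/(-38045) + 47823/(-37059) = -11208*(-1/38045) + 47823*(-1/37059) = 11208/38045 - 15941/12353 = -468022921/469969885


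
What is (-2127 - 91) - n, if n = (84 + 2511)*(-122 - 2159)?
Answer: 5916977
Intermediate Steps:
n = -5919195 (n = 2595*(-2281) = -5919195)
(-2127 - 91) - n = (-2127 - 91) - 1*(-5919195) = -2218 + 5919195 = 5916977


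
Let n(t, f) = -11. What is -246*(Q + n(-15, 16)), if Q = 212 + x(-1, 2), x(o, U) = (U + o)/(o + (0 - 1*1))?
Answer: -49323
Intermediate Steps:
x(o, U) = (U + o)/(-1 + o) (x(o, U) = (U + o)/(o + (0 - 1)) = (U + o)/(o - 1) = (U + o)/(-1 + o))
Q = 423/2 (Q = 212 + (2 - 1)/(-1 - 1) = 212 + 1/(-2) = 212 - ½*1 = 212 - ½ = 423/2 ≈ 211.50)
-246*(Q + n(-15, 16)) = -246*(423/2 - 11) = -246*401/2 = -49323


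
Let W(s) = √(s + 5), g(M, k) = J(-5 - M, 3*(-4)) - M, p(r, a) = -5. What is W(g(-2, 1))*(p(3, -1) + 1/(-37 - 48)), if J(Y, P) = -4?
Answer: -426*√3/85 ≈ -8.6806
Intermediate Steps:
g(M, k) = -4 - M
W(s) = √(5 + s)
W(g(-2, 1))*(p(3, -1) + 1/(-37 - 48)) = √(5 + (-4 - 1*(-2)))*(-5 + 1/(-37 - 48)) = √(5 + (-4 + 2))*(-5 + 1/(-85)) = √(5 - 2)*(-5 - 1/85) = √3*(-426/85) = -426*√3/85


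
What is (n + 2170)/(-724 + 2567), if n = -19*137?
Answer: -433/1843 ≈ -0.23494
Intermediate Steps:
n = -2603
(n + 2170)/(-724 + 2567) = (-2603 + 2170)/(-724 + 2567) = -433/1843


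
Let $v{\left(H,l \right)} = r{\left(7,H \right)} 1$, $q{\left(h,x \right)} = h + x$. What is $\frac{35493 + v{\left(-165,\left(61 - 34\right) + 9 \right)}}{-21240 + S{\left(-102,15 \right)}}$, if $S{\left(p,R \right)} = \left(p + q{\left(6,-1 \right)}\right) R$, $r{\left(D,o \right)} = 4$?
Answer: $- \frac{35497}{22695} \approx -1.5641$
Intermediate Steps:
$v{\left(H,l \right)} = 4$ ($v{\left(H,l \right)} = 4 \cdot 1 = 4$)
$S{\left(p,R \right)} = R \left(5 + p\right)$ ($S{\left(p,R \right)} = \left(p + \left(6 - 1\right)\right) R = \left(p + 5\right) R = \left(5 + p\right) R = R \left(5 + p\right)$)
$\frac{35493 + v{\left(-165,\left(61 - 34\right) + 9 \right)}}{-21240 + S{\left(-102,15 \right)}} = \frac{35493 + 4}{-21240 + 15 \left(5 - 102\right)} = \frac{35497}{-21240 + 15 \left(-97\right)} = \frac{35497}{-21240 - 1455} = \frac{35497}{-22695} = 35497 \left(- \frac{1}{22695}\right) = - \frac{35497}{22695}$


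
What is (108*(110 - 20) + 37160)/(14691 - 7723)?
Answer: 5860/871 ≈ 6.7279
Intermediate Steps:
(108*(110 - 20) + 37160)/(14691 - 7723) = (108*90 + 37160)/6968 = (9720 + 37160)*(1/6968) = 46880*(1/6968) = 5860/871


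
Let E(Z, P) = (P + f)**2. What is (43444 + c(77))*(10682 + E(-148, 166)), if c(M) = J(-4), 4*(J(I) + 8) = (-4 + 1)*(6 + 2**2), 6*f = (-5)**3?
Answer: 99294314401/72 ≈ 1.3791e+9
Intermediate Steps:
f = -125/6 (f = (1/6)*(-5)**3 = (1/6)*(-125) = -125/6 ≈ -20.833)
J(I) = -31/2 (J(I) = -8 + ((-4 + 1)*(6 + 2**2))/4 = -8 + (-3*(6 + 4))/4 = -8 + (-3*10)/4 = -8 + (1/4)*(-30) = -8 - 15/2 = -31/2)
c(M) = -31/2
E(Z, P) = (-125/6 + P)**2 (E(Z, P) = (P - 125/6)**2 = (-125/6 + P)**2)
(43444 + c(77))*(10682 + E(-148, 166)) = (43444 - 31/2)*(10682 + (-125 + 6*166)**2/36) = 86857*(10682 + (-125 + 996)**2/36)/2 = 86857*(10682 + (1/36)*871**2)/2 = 86857*(10682 + (1/36)*758641)/2 = 86857*(10682 + 758641/36)/2 = (86857/2)*(1143193/36) = 99294314401/72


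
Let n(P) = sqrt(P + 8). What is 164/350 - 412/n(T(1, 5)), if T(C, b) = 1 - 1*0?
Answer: -71854/525 ≈ -136.86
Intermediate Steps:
T(C, b) = 1 (T(C, b) = 1 + 0 = 1)
n(P) = sqrt(8 + P)
164/350 - 412/n(T(1, 5)) = 164/350 - 412/sqrt(8 + 1) = 164*(1/350) - 412/(sqrt(9)) = 82/175 - 412/3 = -71854/525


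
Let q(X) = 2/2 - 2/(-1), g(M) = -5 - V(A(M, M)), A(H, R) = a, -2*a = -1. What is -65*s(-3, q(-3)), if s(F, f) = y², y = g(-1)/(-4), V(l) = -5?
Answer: 0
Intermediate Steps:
a = ½ (a = -½*(-1) = ½ ≈ 0.50000)
A(H, R) = ½
g(M) = 0 (g(M) = -5 - 1*(-5) = -5 + 5 = 0)
q(X) = 3 (q(X) = 2*(½) - 2*(-1) = 1 + 2 = 3)
y = 0 (y = 0/(-4) = 0*(-¼) = 0)
s(F, f) = 0 (s(F, f) = 0² = 0)
-65*s(-3, q(-3)) = -65*0 = 0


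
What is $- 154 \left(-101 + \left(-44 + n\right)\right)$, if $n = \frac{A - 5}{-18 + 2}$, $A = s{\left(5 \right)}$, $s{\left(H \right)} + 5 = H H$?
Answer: $\frac{179795}{8} \approx 22474.0$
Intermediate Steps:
$s{\left(H \right)} = -5 + H^{2}$ ($s{\left(H \right)} = -5 + H H = -5 + H^{2}$)
$A = 20$ ($A = -5 + 5^{2} = -5 + 25 = 20$)
$n = - \frac{15}{16}$ ($n = \frac{20 - 5}{-18 + 2} = \frac{15}{-16} = 15 \left(- \frac{1}{16}\right) = - \frac{15}{16} \approx -0.9375$)
$- 154 \left(-101 + \left(-44 + n\right)\right) = - 154 \left(-101 - \frac{719}{16}\right) = \left(-154\right) \left(- \frac{2335}{16}\right) = \frac{179795}{8}$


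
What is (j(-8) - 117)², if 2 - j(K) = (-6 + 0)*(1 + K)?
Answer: 24649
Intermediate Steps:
j(K) = 8 + 6*K (j(K) = 2 - (-6 + 0)*(1 + K) = 2 - (-6)*(1 + K) = 2 - (-6 - 6*K) = 2 + (6 + 6*K) = 8 + 6*K)
(j(-8) - 117)² = ((8 + 6*(-8)) - 117)² = ((8 - 48) - 117)² = (-40 - 117)² = (-157)² = 24649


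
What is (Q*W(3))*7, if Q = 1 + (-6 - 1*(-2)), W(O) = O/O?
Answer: -21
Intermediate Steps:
W(O) = 1
Q = -3 (Q = 1 + (-6 + 2) = 1 - 4 = -3)
(Q*W(3))*7 = -3*1*7 = -3*7 = -21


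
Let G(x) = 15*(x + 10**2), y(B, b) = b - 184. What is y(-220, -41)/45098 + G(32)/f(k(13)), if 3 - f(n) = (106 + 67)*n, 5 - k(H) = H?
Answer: 88981965/62550926 ≈ 1.4226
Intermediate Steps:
y(B, b) = -184 + b
k(H) = 5 - H
f(n) = 3 - 173*n (f(n) = 3 - (106 + 67)*n = 3 - 173*n)
G(x) = 1500 + 15*x (G(x) = 15*(x + 100) = 15*(100 + x) = 1500 + 15*x)
y(-220, -41)/45098 + G(32)/f(k(13)) = (-184 - 41)/45098 + (1500 + 15*32)/(3 - 173*(5 - 1*13)) = -225*1/45098 + (1500 + 480)/(3 - 173*(5 - 13)) = -225/45098 + 1980/(3 - 173*(-8)) = -225/45098 + 1980/(3 + 1384) = -225/45098 + 1980/1387 = 88981965/62550926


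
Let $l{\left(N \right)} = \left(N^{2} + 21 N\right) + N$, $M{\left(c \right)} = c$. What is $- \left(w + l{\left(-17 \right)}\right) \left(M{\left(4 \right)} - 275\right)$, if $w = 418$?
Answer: $90243$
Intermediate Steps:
$l{\left(N \right)} = N^{2} + 22 N$
$- \left(w + l{\left(-17 \right)}\right) \left(M{\left(4 \right)} - 275\right) = - \left(418 - 17 \left(22 - 17\right)\right) \left(4 - 275\right) = - \left(418 - 85\right) \left(-271\right) = - 333 \left(-271\right) = \left(-1\right) \left(-90243\right) = 90243$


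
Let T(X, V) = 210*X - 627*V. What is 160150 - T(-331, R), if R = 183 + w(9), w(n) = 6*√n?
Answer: 355687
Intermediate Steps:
R = 201 (R = 183 + 6*√9 = 183 + 6*3 = 183 + 18 = 201)
T(X, V) = -627*V + 210*X
160150 - T(-331, R) = 160150 - (-627*201 + 210*(-331)) = 160150 - (-126027 - 69510) = 160150 - 1*(-195537) = 160150 + 195537 = 355687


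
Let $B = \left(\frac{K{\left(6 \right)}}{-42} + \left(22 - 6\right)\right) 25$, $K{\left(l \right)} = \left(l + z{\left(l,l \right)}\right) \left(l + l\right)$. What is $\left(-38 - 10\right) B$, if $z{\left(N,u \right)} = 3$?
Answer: $- \frac{112800}{7} \approx -16114.0$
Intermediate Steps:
$K{\left(l \right)} = 2 l \left(3 + l\right)$ ($K{\left(l \right)} = \left(l + 3\right) \left(l + l\right) = \left(3 + l\right) 2 l = 2 l \left(3 + l\right)$)
$B = \frac{2350}{7}$ ($B = \left(\frac{2 \cdot 6 \left(3 + 6\right)}{-42} + \left(22 - 6\right)\right) 25 = \left(2 \cdot 6 \cdot 9 \left(- \frac{1}{42}\right) + 16\right) 25 = \left(108 \left(- \frac{1}{42}\right) + 16\right) 25 = \left(- \frac{18}{7} + 16\right) 25 = \frac{94}{7} \cdot 25 = \frac{2350}{7} \approx 335.71$)
$\left(-38 - 10\right) B = \left(-38 - 10\right) \frac{2350}{7} = \left(-48\right) \frac{2350}{7} = - \frac{112800}{7}$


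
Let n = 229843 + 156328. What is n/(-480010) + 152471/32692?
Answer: 2752859199/713294860 ≈ 3.8594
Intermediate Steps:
n = 386171
n/(-480010) + 152471/32692 = 386171/(-480010) + 152471/32692 = 386171*(-1/480010) + 152471*(1/32692) = -386171/480010 + 13861/2972 = 2752859199/713294860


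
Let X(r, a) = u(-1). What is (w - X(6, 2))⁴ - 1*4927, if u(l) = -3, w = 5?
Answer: -831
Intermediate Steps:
X(r, a) = -3
(w - X(6, 2))⁴ - 1*4927 = (5 - 1*(-3))⁴ - 1*4927 = (5 + 3)⁴ - 4927 = 8⁴ - 4927 = 4096 - 4927 = -831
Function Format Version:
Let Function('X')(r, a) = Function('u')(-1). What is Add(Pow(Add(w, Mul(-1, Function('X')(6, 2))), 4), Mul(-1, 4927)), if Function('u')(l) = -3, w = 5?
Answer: -831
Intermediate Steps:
Function('X')(r, a) = -3
Add(Pow(Add(w, Mul(-1, Function('X')(6, 2))), 4), Mul(-1, 4927)) = Add(Pow(Add(5, Mul(-1, -3)), 4), Mul(-1, 4927)) = Add(Pow(Add(5, 3), 4), -4927) = Add(Pow(8, 4), -4927) = Add(4096, -4927) = -831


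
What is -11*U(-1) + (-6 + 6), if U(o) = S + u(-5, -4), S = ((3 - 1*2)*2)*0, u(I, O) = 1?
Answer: -11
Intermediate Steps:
S = 0 (S = ((3 - 2)*2)*0 = (1*2)*0 = 2*0 = 0)
U(o) = 1 (U(o) = 0 + 1 = 1)
-11*U(-1) + (-6 + 6) = -11*1 + (-6 + 6) = -11 + 0 = -11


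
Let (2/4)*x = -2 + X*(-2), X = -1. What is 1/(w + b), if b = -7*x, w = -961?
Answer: -1/961 ≈ -0.0010406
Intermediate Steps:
x = 0 (x = 2*(-2 - 1*(-2)) = 2*(-2 + 2) = 2*0 = 0)
b = 0 (b = -7*0 = 0)
1/(w + b) = 1/(-961 + 0) = 1/(-961) = -1/961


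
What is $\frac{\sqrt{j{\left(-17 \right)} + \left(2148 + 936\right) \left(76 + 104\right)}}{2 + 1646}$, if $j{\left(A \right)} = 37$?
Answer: $\frac{\sqrt{555157}}{1648} \approx 0.45212$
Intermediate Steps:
$\frac{\sqrt{j{\left(-17 \right)} + \left(2148 + 936\right) \left(76 + 104\right)}}{2 + 1646} = \frac{\sqrt{37 + \left(2148 + 936\right) \left(76 + 104\right)}}{2 + 1646} = \frac{\sqrt{37 + 3084 \cdot 180}}{1648} = \sqrt{37 + 555120} \cdot \frac{1}{1648} = \sqrt{555157} \cdot \frac{1}{1648} = \frac{\sqrt{555157}}{1648}$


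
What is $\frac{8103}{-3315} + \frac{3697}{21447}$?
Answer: $- \frac{53843162}{23698935} \approx -2.272$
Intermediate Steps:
$\frac{8103}{-3315} + \frac{3697}{21447} = 8103 \left(- \frac{1}{3315}\right) + 3697 \cdot \frac{1}{21447} = - \frac{2701}{1105} + \frac{3697}{21447} = - \frac{53843162}{23698935}$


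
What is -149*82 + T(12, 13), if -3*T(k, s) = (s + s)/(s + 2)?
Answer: -549836/45 ≈ -12219.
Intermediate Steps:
T(k, s) = -2*s/(3*(2 + s)) (T(k, s) = -(s + s)/(3*(s + 2)) = -2*s/(3*(2 + s)))
-149*82 + T(12, 13) = -149*82 - 2*13/(6 + 3*13) = -12218 - 2*13/(6 + 39) = -12218 - 2*13/45 = -12218 - 2*13*1/45 = -12218 - 26/45 = -549836/45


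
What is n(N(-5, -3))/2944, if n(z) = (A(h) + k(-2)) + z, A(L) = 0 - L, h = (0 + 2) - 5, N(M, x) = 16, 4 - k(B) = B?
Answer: 25/2944 ≈ 0.0084918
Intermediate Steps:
k(B) = 4 - B
h = -3 (h = 2 - 5 = -3)
A(L) = -L
n(z) = 9 + z (n(z) = (-1*(-3) + (4 - 1*(-2))) + z = (3 + (4 + 2)) + z = (3 + 6) + z = 9 + z)
n(N(-5, -3))/2944 = (9 + 16)/2944 = 25*(1/2944) = 25/2944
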